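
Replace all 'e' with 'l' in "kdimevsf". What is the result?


Input string: 'kdimevsf'
Operation: replace 'e' with 'l'
Positions of 'e': 4
After replacement: kdimlvsf


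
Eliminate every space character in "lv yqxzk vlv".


Input string: 'lv yqxzk vlv'
Operation: remove all spaces
Words: 'lv', 'yqxzk', 'vlv'
Join without spaces: lvyqxzkvlv


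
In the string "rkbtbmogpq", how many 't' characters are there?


Input string: 'rkbtbmogpq'
Target character: 't'
Scan each position: s[3]='t'
Matches found at indices: 3
Total: 1


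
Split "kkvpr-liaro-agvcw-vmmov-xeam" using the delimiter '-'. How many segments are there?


Input string: 'kkvpr-liaro-agvcw-vmmov-xeam'
Delimiter: '-'
Split result: 'kkvpr', 'liaro', 'agvcw', 'vmmov', 'xeam'
Number of parts: 5


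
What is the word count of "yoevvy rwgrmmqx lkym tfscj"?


Input string: 'yoevvy rwgrmmqx lkym tfscj'
Operation: split by spaces
Words found: 'yoevvy', 'rwgrmmqx', 'lkym', 'tfscj'
Word count: 4


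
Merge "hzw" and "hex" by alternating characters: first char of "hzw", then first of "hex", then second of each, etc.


String 1: 'hzw'
String 2: 'hex'
Operation: alternate characters
Pairs: 'h'+'h', 'z'+'e', 'w'+'x'
Result: hhzewx


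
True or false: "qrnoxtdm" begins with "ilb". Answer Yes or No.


Input string: 'qrnoxtdm'
Prefix to check: 'ilb'
First 3 characters of input: 'qrn'
Match: False
Result: No


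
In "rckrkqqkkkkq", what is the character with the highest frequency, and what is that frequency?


Input: 'rckrkqqkkkkq'
Operation: tally each character
Counts: 'c':1, 'k':6, 'q':3, 'r':2
Maximum: 'k' appears 6 times


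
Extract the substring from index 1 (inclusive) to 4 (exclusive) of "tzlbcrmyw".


Input string: 'tzlbcrmyw'
Operation: slice [1:4]
Extract characters: s[1]='z', s[2]='l', s[3]='b'
Result: zlb


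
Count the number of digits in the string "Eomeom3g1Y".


Input string: 'Eomeom3g1Y'
Operation: count digit characters (0-9)
Scan: 'E', 'o', 'm', 'e', 'o', 'm', '3'(digit), 'g', '1'(digit), 'Y'
Digits found: 2
Result: 2


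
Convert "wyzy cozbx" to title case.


Input string: 'wyzy cozbx'
Operation: capitalize first letter of each word
Word transformations: 'wyzy'->'Wyzy', 'cozbx'->'Cozbx'
Result: Wyzy Cozbx


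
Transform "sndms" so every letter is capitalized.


Input string: 'sndms'
Operation: convert each letter to uppercase
Mapping: 's'->'S', 'n'->'N', 'd'->'D', 'm'->'M', 's'->'S'
Result: SNDMS


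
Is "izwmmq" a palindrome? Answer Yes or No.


Input string: 'izwmmq'
Reversed: 'qmmwzi'
Compare pairs: s[0]='i' vs s[5]='q' (mismatch), s[1]='z' vs s[4]='m' (mismatch), s[2]='w' vs s[3]='m' (mismatch)
Palindrome: No


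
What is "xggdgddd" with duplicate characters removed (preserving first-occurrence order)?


Input: 'xggdgddd'
Operation: keep first occurrence of each character
Scan: s[0]='x' new -> keep; s[1]='g' new -> keep; s[2]='g' seen -> skip; s[3]='d' new -> keep; s[4]='g' seen -> skip; s[5]='d' seen -> skip; s[6]='d' seen -> skip; s[7]='d' seen -> skip
Result: xgd


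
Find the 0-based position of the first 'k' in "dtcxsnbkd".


Input string: 'dtcxsnbkd'
Target: 'k'
Scanning left to right: s[0]='d', s[1]='t', s[2]='c', s[3]='x', s[4]='s', s[5]='n', s[6]='b', s[7]='k'
First match at index: 7


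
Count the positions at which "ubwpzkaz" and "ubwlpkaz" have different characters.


String 1: 'ubwpzkaz'
String 2: 'ubwlpkaz'
Compare each position: pos 0: 'u'=='u', pos 1: 'b'=='b', pos 2: 'w'=='w', pos 3: 'p'!='l', pos 4: 'z'!='p', pos 5: 'k'=='k', pos 6: 'a'=='a', pos 7: 'z'=='z'
Differing positions: 2
Hamming distance: 2


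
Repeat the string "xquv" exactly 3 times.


Input string: 'xquv'
Operation: repeat 3 times
Concatenation: 'xquv' + 'xquv' + 'xquv'
Result: xquvxquvxquv


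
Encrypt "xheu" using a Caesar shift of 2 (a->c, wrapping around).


Input: 'xheu', shift = 2
Operation: for each letter, (position + 2) mod 26
Mapping: 'x'(23+2=25)->'z', 'h'(7+2=9)->'j', 'e'(4+2=6)->'g', 'u'(20+2=22)->'w'
Result: zjgw


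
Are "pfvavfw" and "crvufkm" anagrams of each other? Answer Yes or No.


String 1: 'pfvavfw' -> sorted: 'affpvvw'
String 2: 'crvufkm' -> sorted: 'cfkmruv'
Compare sorted forms: 'affpvvw' != 'cfkmruv'
Anagram: No


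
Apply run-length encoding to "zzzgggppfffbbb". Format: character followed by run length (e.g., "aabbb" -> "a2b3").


Input: 'zzzgggppfffbbb'
Operation: identify consecutive runs
Runs: 'zzz' -> z3, 'ggg' -> g3, 'pp' -> p2, 'fff' -> f3, 'bbb' -> b3
Encoded: z3g3p2f3b3


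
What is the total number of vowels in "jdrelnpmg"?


Input string: 'jdrelnpmg'
Operation: count vowels (a, e, i, o, u)
Scan: s[0]='j', s[1]='d', s[2]='r', s[3]='e' (vowel), s[4]='l', s[5]='n', s[6]='p', s[7]='m', s[8]='g'
Vowels found: 1
Result: 1


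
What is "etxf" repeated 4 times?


Input string: 'etxf'
Operation: repeat 4 times
Concatenation: 'etxf' + 'etxf' + 'etxf' + 'etxf'
Result: etxfetxfetxfetxf


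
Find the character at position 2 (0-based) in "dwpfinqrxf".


Input string: 'dwpfinqrxf'
Operation: get character at index 2
Index mapping: s[0]='d', s[1]='w', s[2]='p'
Result: 'p'


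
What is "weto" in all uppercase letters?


Input string: 'weto'
Operation: convert each letter to uppercase
Mapping: 'w'->'W', 'e'->'E', 't'->'T', 'o'->'O'
Result: WETO


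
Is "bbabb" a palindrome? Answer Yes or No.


Input string: 'bbabb'
Reversed: 'bbabb'
Compare pairs: s[0]='b' vs s[4]='b' (match), s[1]='b' vs s[3]='b' (match)
Palindrome: Yes


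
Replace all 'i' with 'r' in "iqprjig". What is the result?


Input string: 'iqprjig'
Operation: replace 'i' with 'r'
Positions of 'i': 0, 5
After replacement: rqprjrg


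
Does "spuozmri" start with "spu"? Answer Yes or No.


Input string: 'spuozmri'
Prefix to check: 'spu'
First 3 characters of input: 'spu'
Match: True
Result: Yes


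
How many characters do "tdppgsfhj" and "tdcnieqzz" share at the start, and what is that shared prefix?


String 1: 'tdppgsfhj'
String 2: 'tdcnieqzz'
Compare position by position:
pos 0: 't' vs 't' match
pos 1: 'd' vs 'd' match
pos 2: 'p' vs 'c' differ -> stop
Longest common prefix: "td" (length 2)


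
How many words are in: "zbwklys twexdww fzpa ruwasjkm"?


Input string: 'zbwklys twexdww fzpa ruwasjkm'
Operation: split by spaces
Words found: 'zbwklys', 'twexdww', 'fzpa', 'ruwasjkm'
Word count: 4


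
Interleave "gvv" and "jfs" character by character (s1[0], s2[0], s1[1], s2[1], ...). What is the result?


String 1: 'gvv'
String 2: 'jfs'
Operation: alternate characters
Pairs: 'g'+'j', 'v'+'f', 'v'+'s'
Result: gjvfvs


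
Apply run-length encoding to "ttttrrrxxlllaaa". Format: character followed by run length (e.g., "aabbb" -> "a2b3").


Input: 'ttttrrrxxlllaaa'
Operation: identify consecutive runs
Runs: 'tttt' -> t4, 'rrr' -> r3, 'xx' -> x2, 'lll' -> l3, 'aaa' -> a3
Encoded: t4r3x2l3a3


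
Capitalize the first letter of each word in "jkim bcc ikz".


Input string: 'jkim bcc ikz'
Operation: capitalize first letter of each word
Word transformations: 'jkim'->'Jkim', 'bcc'->'Bcc', 'ikz'->'Ikz'
Result: Jkim Bcc Ikz


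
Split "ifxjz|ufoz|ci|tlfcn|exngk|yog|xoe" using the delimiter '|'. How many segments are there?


Input string: 'ifxjz|ufoz|ci|tlfcn|exngk|yog|xoe'
Delimiter: '|'
Split result: 'ifxjz', 'ufoz', 'ci', 'tlfcn', 'exngk', 'yog', 'xoe'
Number of parts: 7


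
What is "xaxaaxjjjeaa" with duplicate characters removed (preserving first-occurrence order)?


Input: 'xaxaaxjjjeaa'
Operation: keep first occurrence of each character
Scan: s[0]='x' new -> keep; s[1]='a' new -> keep; s[2]='x' seen -> skip; s[3]='a' seen -> skip; s[4]='a' seen -> skip; s[5]='x' seen -> skip; s[6]='j' new -> keep; s[7]='j' seen -> skip; s[8]='j' seen -> skip; s[9]='e' new -> keep; s[10]='a' seen -> skip; s[11]='a' seen -> skip
Result: xaje


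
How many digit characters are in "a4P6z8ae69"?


Input string: 'a4P6z8ae69'
Operation: count digit characters (0-9)
Scan: 'a', '4'(digit), 'P', '6'(digit), 'z', '8'(digit), 'a', 'e', '6'(digit), '9'(digit)
Digits found: 5
Result: 5


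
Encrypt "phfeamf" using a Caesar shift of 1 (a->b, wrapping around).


Input: 'phfeamf', shift = 1
Operation: for each letter, (position + 1) mod 26
Mapping: 'p'(15+1=16)->'q', 'h'(7+1=8)->'i', 'f'(5+1=6)->'g', 'e'(4+1=5)->'f', 'a'(0+1=1)->'b', 'm'(12+1=13)->'n', 'f'(5+1=6)->'g'
Result: qigfbng


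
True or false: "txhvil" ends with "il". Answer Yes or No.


Input string: 'txhvil'
Suffix to check: 'il'
Last 2 characters of input: 'il'
Match: True
Result: Yes


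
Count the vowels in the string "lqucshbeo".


Input string: 'lqucshbeo'
Operation: count vowels (a, e, i, o, u)
Scan: s[0]='l', s[1]='q', s[2]='u' (vowel), s[3]='c', s[4]='s', s[5]='h', s[6]='b', s[7]='e' (vowel), s[8]='o' (vowel)
Vowels found: 3
Result: 3


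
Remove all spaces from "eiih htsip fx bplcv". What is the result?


Input string: 'eiih htsip fx bplcv'
Operation: remove all spaces
Words: 'eiih', 'htsip', 'fx', 'bplcv'
Join without spaces: eiihhtsipfxbplcv


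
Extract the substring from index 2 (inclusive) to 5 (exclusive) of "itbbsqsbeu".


Input string: 'itbbsqsbeu'
Operation: slice [2:5]
Extract characters: s[2]='b', s[3]='b', s[4]='s'
Result: bbs


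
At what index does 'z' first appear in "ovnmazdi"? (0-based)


Input string: 'ovnmazdi'
Target: 'z'
Scanning left to right: s[0]='o', s[1]='v', s[2]='n', s[3]='m', s[4]='a', s[5]='z'
First match at index: 5


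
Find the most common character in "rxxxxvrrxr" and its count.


Input: 'rxxxxvrrxr'
Operation: tally each character
Counts: 'r':4, 'v':1, 'x':5
Maximum: 'x' appears 5 times


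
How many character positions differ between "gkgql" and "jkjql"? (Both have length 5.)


String 1: 'gkgql'
String 2: 'jkjql'
Compare each position: pos 0: 'g'!='j', pos 1: 'k'=='k', pos 2: 'g'!='j', pos 3: 'q'=='q', pos 4: 'l'=='l'
Differing positions: 2
Hamming distance: 2


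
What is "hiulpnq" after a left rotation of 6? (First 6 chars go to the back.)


Input: 'hiulpnq', shift = 6
Operation: split at index 6 and swap parts
Front part s[0:6] = 'hiulpn'
Back part s[6:] = 'q'
Rotated = back + front = 'q' + 'hiulpn'
Result: qhiulpn


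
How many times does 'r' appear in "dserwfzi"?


Input string: 'dserwfzi'
Target character: 'r'
Scan each position: s[3]='r'
Matches found at indices: 3
Total: 1


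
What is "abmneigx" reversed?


Input string: 'abmneigx'
Operation: reverse character order
Original order: 'a' -> 'b' -> 'm' -> 'n' -> 'e' -> 'i' -> 'g' -> 'x'
Reversed order: 'x' -> 'g' -> 'i' -> 'e' -> 'n' -> 'm' -> 'b' -> 'a'
Result: xgienmba


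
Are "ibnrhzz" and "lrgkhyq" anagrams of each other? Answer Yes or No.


String 1: 'ibnrhzz' -> sorted: 'bhinrzz'
String 2: 'lrgkhyq' -> sorted: 'ghklqry'
Compare sorted forms: 'bhinrzz' != 'ghklqry'
Anagram: No


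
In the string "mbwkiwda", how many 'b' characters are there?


Input string: 'mbwkiwda'
Target character: 'b'
Scan each position: s[1]='b'
Matches found at indices: 1
Total: 1


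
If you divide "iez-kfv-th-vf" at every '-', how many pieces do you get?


Input string: 'iez-kfv-th-vf'
Delimiter: '-'
Split result: 'iez', 'kfv', 'th', 'vf'
Number of parts: 4


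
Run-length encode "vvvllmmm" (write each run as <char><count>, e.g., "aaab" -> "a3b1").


Input: 'vvvllmmm'
Operation: identify consecutive runs
Runs: 'vvv' -> v3, 'll' -> l2, 'mmm' -> m3
Encoded: v3l2m3


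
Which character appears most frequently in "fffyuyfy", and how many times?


Input: 'fffyuyfy'
Operation: tally each character
Counts: 'f':4, 'u':1, 'y':3
Maximum: 'f' appears 4 times


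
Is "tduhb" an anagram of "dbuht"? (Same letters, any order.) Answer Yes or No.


String 1: 'dbuht' -> sorted: 'bdhtu'
String 2: 'tduhb' -> sorted: 'bdhtu'
Compare sorted forms: 'bdhtu' == 'bdhtu'
Anagram: Yes


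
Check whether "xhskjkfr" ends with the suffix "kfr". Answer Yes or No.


Input string: 'xhskjkfr'
Suffix to check: 'kfr'
Last 3 characters of input: 'kfr'
Match: True
Result: Yes


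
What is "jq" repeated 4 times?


Input string: 'jq'
Operation: repeat 4 times
Concatenation: 'jq' + 'jq' + 'jq' + 'jq'
Result: jqjqjqjq


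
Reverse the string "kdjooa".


Input string: 'kdjooa'
Operation: reverse character order
Original order: 'k' -> 'd' -> 'j' -> 'o' -> 'o' -> 'a'
Reversed order: 'a' -> 'o' -> 'o' -> 'j' -> 'd' -> 'k'
Result: aoojdk


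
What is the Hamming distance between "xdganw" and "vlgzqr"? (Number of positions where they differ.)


String 1: 'xdganw'
String 2: 'vlgzqr'
Compare each position: pos 0: 'x'!='v', pos 1: 'd'!='l', pos 2: 'g'=='g', pos 3: 'a'!='z', pos 4: 'n'!='q', pos 5: 'w'!='r'
Differing positions: 5
Hamming distance: 5


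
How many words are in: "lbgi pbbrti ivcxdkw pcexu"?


Input string: 'lbgi pbbrti ivcxdkw pcexu'
Operation: split by spaces
Words found: 'lbgi', 'pbbrti', 'ivcxdkw', 'pcexu'
Word count: 4


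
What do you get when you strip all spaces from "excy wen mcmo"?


Input string: 'excy wen mcmo'
Operation: remove all spaces
Words: 'excy', 'wen', 'mcmo'
Join without spaces: excywenmcmo


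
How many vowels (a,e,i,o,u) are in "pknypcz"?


Input string: 'pknypcz'
Operation: count vowels (a, e, i, o, u)
Scan: s[0]='p', s[1]='k', s[2]='n', s[3]='y', s[4]='p', s[5]='c', s[6]='z'
Vowels found: 0
Result: 0


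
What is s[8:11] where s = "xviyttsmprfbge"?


Input string: 'xviyttsmprfbge'
Operation: slice [8:11]
Extract characters: s[8]='p', s[9]='r', s[10]='f'
Result: prf


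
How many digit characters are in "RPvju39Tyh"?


Input string: 'RPvju39Tyh'
Operation: count digit characters (0-9)
Scan: 'R', 'P', 'v', 'j', 'u', '3'(digit), '9'(digit), 'T', 'y', 'h'
Digits found: 2
Result: 2


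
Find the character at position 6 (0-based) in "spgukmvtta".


Input string: 'spgukmvtta'
Operation: get character at index 6
Index mapping: s[0]='s', s[1]='p', s[2]='g', s[3]='u', s[4]='k', s[5]='m', s[6]='v'
Result: 'v'


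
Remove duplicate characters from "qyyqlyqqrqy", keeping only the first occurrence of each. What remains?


Input: 'qyyqlyqqrqy'
Operation: keep first occurrence of each character
Scan: s[0]='q' new -> keep; s[1]='y' new -> keep; s[2]='y' seen -> skip; s[3]='q' seen -> skip; s[4]='l' new -> keep; s[5]='y' seen -> skip; s[6]='q' seen -> skip; s[7]='q' seen -> skip; s[8]='r' new -> keep; s[9]='q' seen -> skip; s[10]='y' seen -> skip
Result: qylr


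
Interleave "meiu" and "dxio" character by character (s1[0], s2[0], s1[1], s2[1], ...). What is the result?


String 1: 'meiu'
String 2: 'dxio'
Operation: alternate characters
Pairs: 'm'+'d', 'e'+'x', 'i'+'i', 'u'+'o'
Result: mdexiiuo


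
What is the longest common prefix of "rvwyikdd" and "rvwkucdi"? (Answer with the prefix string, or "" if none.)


String 1: 'rvwyikdd'
String 2: 'rvwkucdi'
Compare position by position:
pos 0: 'r' vs 'r' match
pos 1: 'v' vs 'v' match
pos 2: 'w' vs 'w' match
pos 3: 'y' vs 'k' differ -> stop
Longest common prefix: "rvw" (length 3)


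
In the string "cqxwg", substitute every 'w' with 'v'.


Input string: 'cqxwg'
Operation: replace 'w' with 'v'
Positions of 'w': 3
After replacement: cqxvg


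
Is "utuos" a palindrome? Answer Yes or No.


Input string: 'utuos'
Reversed: 'soutu'
Compare pairs: s[0]='u' vs s[4]='s' (mismatch), s[1]='t' vs s[3]='o' (mismatch)
Palindrome: No


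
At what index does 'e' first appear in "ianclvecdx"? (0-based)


Input string: 'ianclvecdx'
Target: 'e'
Scanning left to right: s[0]='i', s[1]='a', s[2]='n', s[3]='c', s[4]='l', s[5]='v', s[6]='e'
First match at index: 6


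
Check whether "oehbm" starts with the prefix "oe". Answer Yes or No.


Input string: 'oehbm'
Prefix to check: 'oe'
First 2 characters of input: 'oe'
Match: True
Result: Yes


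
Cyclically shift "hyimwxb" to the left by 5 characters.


Input: 'hyimwxb', shift = 5
Operation: split at index 5 and swap parts
Front part s[0:5] = 'hyimw'
Back part s[5:] = 'xb'
Rotated = back + front = 'xb' + 'hyimw'
Result: xbhyimw


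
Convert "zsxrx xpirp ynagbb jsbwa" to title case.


Input string: 'zsxrx xpirp ynagbb jsbwa'
Operation: capitalize first letter of each word
Word transformations: 'zsxrx'->'Zsxrx', 'xpirp'->'Xpirp', 'ynagbb'->'Ynagbb', 'jsbwa'->'Jsbwa'
Result: Zsxrx Xpirp Ynagbb Jsbwa


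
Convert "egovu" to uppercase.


Input string: 'egovu'
Operation: convert each letter to uppercase
Mapping: 'e'->'E', 'g'->'G', 'o'->'O', 'v'->'V', 'u'->'U'
Result: EGOVU


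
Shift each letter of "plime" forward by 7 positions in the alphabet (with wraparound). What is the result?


Input: 'plime', shift = 7
Operation: for each letter, (position + 7) mod 26
Mapping: 'p'(15+7=22)->'w', 'l'(11+7=18)->'s', 'i'(8+7=15)->'p', 'm'(12+7=19)->'t', 'e'(4+7=11)->'l'
Result: wsptl


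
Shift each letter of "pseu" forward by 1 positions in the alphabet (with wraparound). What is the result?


Input: 'pseu', shift = 1
Operation: for each letter, (position + 1) mod 26
Mapping: 'p'(15+1=16)->'q', 's'(18+1=19)->'t', 'e'(4+1=5)->'f', 'u'(20+1=21)->'v'
Result: qtfv


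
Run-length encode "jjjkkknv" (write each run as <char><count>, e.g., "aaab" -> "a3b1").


Input: 'jjjkkknv'
Operation: identify consecutive runs
Runs: 'jjj' -> j3, 'kkk' -> k3, 'n' -> n1, 'v' -> v1
Encoded: j3k3n1v1


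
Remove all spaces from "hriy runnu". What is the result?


Input string: 'hriy runnu'
Operation: remove all spaces
Words: 'hriy', 'runnu'
Join without spaces: hriyrunnu


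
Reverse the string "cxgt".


Input string: 'cxgt'
Operation: reverse character order
Original order: 'c' -> 'x' -> 'g' -> 't'
Reversed order: 't' -> 'g' -> 'x' -> 'c'
Result: tgxc


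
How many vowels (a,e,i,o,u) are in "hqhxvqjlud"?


Input string: 'hqhxvqjlud'
Operation: count vowels (a, e, i, o, u)
Scan: s[0]='h', s[1]='q', s[2]='h', s[3]='x', s[4]='v', s[5]='q', s[6]='j', s[7]='l', s[8]='u' (vowel), s[9]='d'
Vowels found: 1
Result: 1


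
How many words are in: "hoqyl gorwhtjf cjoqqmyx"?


Input string: 'hoqyl gorwhtjf cjoqqmyx'
Operation: split by spaces
Words found: 'hoqyl', 'gorwhtjf', 'cjoqqmyx'
Word count: 3


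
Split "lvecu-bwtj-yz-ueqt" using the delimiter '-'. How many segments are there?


Input string: 'lvecu-bwtj-yz-ueqt'
Delimiter: '-'
Split result: 'lvecu', 'bwtj', 'yz', 'ueqt'
Number of parts: 4


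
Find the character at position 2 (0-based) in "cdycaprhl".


Input string: 'cdycaprhl'
Operation: get character at index 2
Index mapping: s[0]='c', s[1]='d', s[2]='y'
Result: 'y'


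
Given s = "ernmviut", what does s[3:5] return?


Input string: 'ernmviut'
Operation: slice [3:5]
Extract characters: s[3]='m', s[4]='v'
Result: mv


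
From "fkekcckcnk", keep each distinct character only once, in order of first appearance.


Input: 'fkekcckcnk'
Operation: keep first occurrence of each character
Scan: s[0]='f' new -> keep; s[1]='k' new -> keep; s[2]='e' new -> keep; s[3]='k' seen -> skip; s[4]='c' new -> keep; s[5]='c' seen -> skip; s[6]='k' seen -> skip; s[7]='c' seen -> skip; s[8]='n' new -> keep; s[9]='k' seen -> skip
Result: fkecn


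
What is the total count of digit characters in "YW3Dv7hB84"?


Input string: 'YW3Dv7hB84'
Operation: count digit characters (0-9)
Scan: 'Y', 'W', '3'(digit), 'D', 'v', '7'(digit), 'h', 'B', '8'(digit), '4'(digit)
Digits found: 4
Result: 4


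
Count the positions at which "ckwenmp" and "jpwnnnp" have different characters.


String 1: 'ckwenmp'
String 2: 'jpwnnnp'
Compare each position: pos 0: 'c'!='j', pos 1: 'k'!='p', pos 2: 'w'=='w', pos 3: 'e'!='n', pos 4: 'n'=='n', pos 5: 'm'!='n', pos 6: 'p'=='p'
Differing positions: 4
Hamming distance: 4


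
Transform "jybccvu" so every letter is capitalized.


Input string: 'jybccvu'
Operation: convert each letter to uppercase
Mapping: 'j'->'J', 'y'->'Y', 'b'->'B', 'c'->'C', 'c'->'C', 'v'->'V', 'u'->'U'
Result: JYBCCVU


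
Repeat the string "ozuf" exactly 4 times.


Input string: 'ozuf'
Operation: repeat 4 times
Concatenation: 'ozuf' + 'ozuf' + 'ozuf' + 'ozuf'
Result: ozufozufozufozuf


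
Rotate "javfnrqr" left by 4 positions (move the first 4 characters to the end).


Input: 'javfnrqr', shift = 4
Operation: split at index 4 and swap parts
Front part s[0:4] = 'javf'
Back part s[4:] = 'nrqr'
Rotated = back + front = 'nrqr' + 'javf'
Result: nrqrjavf


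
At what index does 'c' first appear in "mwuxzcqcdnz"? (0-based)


Input string: 'mwuxzcqcdnz'
Target: 'c'
Scanning left to right: s[0]='m', s[1]='w', s[2]='u', s[3]='x', s[4]='z', s[5]='c'
First match at index: 5


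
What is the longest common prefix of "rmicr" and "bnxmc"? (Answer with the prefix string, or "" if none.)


String 1: 'rmicr'
String 2: 'bnxmc'
Compare position by position:
pos 0: 'r' vs 'b' differ -> stop
Longest common prefix: "" (length 0)


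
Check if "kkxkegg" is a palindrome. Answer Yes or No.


Input string: 'kkxkegg'
Reversed: 'ggekxkk'
Compare pairs: s[0]='k' vs s[6]='g' (mismatch), s[1]='k' vs s[5]='g' (mismatch), s[2]='x' vs s[4]='e' (mismatch)
Palindrome: No


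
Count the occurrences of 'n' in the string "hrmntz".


Input string: 'hrmntz'
Target character: 'n'
Scan each position: s[3]='n'
Matches found at indices: 3
Total: 1


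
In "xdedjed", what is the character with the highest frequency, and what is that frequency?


Input: 'xdedjed'
Operation: tally each character
Counts: 'd':3, 'e':2, 'j':1, 'x':1
Maximum: 'd' appears 3 times


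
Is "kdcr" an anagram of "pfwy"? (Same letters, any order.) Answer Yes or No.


String 1: 'pfwy' -> sorted: 'fpwy'
String 2: 'kdcr' -> sorted: 'cdkr'
Compare sorted forms: 'fpwy' != 'cdkr'
Anagram: No


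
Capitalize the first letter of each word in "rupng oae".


Input string: 'rupng oae'
Operation: capitalize first letter of each word
Word transformations: 'rupng'->'Rupng', 'oae'->'Oae'
Result: Rupng Oae


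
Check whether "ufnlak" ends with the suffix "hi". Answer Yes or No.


Input string: 'ufnlak'
Suffix to check: 'hi'
Last 2 characters of input: 'ak'
Match: False
Result: No


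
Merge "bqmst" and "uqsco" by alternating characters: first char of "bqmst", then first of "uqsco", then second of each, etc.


String 1: 'bqmst'
String 2: 'uqsco'
Operation: alternate characters
Pairs: 'b'+'u', 'q'+'q', 'm'+'s', 's'+'c', 't'+'o'
Result: buqqmsscto


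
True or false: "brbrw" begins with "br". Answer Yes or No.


Input string: 'brbrw'
Prefix to check: 'br'
First 2 characters of input: 'br'
Match: True
Result: Yes


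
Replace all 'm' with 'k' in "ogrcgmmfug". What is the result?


Input string: 'ogrcgmmfug'
Operation: replace 'm' with 'k'
Positions of 'm': 5, 6
After replacement: ogrcgkkfug


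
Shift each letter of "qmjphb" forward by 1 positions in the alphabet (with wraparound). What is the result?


Input: 'qmjphb', shift = 1
Operation: for each letter, (position + 1) mod 26
Mapping: 'q'(16+1=17)->'r', 'm'(12+1=13)->'n', 'j'(9+1=10)->'k', 'p'(15+1=16)->'q', 'h'(7+1=8)->'i', 'b'(1+1=2)->'c'
Result: rnkqic


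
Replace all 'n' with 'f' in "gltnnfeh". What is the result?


Input string: 'gltnnfeh'
Operation: replace 'n' with 'f'
Positions of 'n': 3, 4
After replacement: gltfffeh


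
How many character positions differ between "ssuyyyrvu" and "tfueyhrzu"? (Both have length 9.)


String 1: 'ssuyyyrvu'
String 2: 'tfueyhrzu'
Compare each position: pos 0: 's'!='t', pos 1: 's'!='f', pos 2: 'u'=='u', pos 3: 'y'!='e', pos 4: 'y'=='y', pos 5: 'y'!='h', pos 6: 'r'=='r', pos 7: 'v'!='z', pos 8: 'u'=='u'
Differing positions: 5
Hamming distance: 5


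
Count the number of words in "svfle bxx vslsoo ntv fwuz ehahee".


Input string: 'svfle bxx vslsoo ntv fwuz ehahee'
Operation: split by spaces
Words found: 'svfle', 'bxx', 'vslsoo', 'ntv', 'fwuz', 'ehahee'
Word count: 6


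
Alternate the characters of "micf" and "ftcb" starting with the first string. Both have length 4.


String 1: 'micf'
String 2: 'ftcb'
Operation: alternate characters
Pairs: 'm'+'f', 'i'+'t', 'c'+'c', 'f'+'b'
Result: mfitccfb


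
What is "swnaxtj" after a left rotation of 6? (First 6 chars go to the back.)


Input: 'swnaxtj', shift = 6
Operation: split at index 6 and swap parts
Front part s[0:6] = 'swnaxt'
Back part s[6:] = 'j'
Rotated = back + front = 'j' + 'swnaxt'
Result: jswnaxt


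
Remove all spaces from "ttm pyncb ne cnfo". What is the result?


Input string: 'ttm pyncb ne cnfo'
Operation: remove all spaces
Words: 'ttm', 'pyncb', 'ne', 'cnfo'
Join without spaces: ttmpyncbnecnfo


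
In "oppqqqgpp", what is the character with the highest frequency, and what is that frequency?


Input: 'oppqqqgpp'
Operation: tally each character
Counts: 'g':1, 'o':1, 'p':4, 'q':3
Maximum: 'p' appears 4 times


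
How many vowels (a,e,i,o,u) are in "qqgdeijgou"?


Input string: 'qqgdeijgou'
Operation: count vowels (a, e, i, o, u)
Scan: s[0]='q', s[1]='q', s[2]='g', s[3]='d', s[4]='e' (vowel), s[5]='i' (vowel), s[6]='j', s[7]='g', s[8]='o' (vowel), s[9]='u' (vowel)
Vowels found: 4
Result: 4


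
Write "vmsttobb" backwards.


Input string: 'vmsttobb'
Operation: reverse character order
Original order: 'v' -> 'm' -> 's' -> 't' -> 't' -> 'o' -> 'b' -> 'b'
Reversed order: 'b' -> 'b' -> 'o' -> 't' -> 't' -> 's' -> 'm' -> 'v'
Result: bbottsmv


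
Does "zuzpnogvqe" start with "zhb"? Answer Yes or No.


Input string: 'zuzpnogvqe'
Prefix to check: 'zhb'
First 3 characters of input: 'zuz'
Match: False
Result: No


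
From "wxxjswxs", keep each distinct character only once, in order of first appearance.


Input: 'wxxjswxs'
Operation: keep first occurrence of each character
Scan: s[0]='w' new -> keep; s[1]='x' new -> keep; s[2]='x' seen -> skip; s[3]='j' new -> keep; s[4]='s' new -> keep; s[5]='w' seen -> skip; s[6]='x' seen -> skip; s[7]='s' seen -> skip
Result: wxjs


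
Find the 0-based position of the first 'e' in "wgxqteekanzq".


Input string: 'wgxqteekanzq'
Target: 'e'
Scanning left to right: s[0]='w', s[1]='g', s[2]='x', s[3]='q', s[4]='t', s[5]='e'
First match at index: 5


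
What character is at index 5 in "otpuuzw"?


Input string: 'otpuuzw'
Operation: get character at index 5
Index mapping: s[0]='o', s[1]='t', s[2]='p', s[3]='u', s[4]='u', s[5]='z'
Result: 'z'


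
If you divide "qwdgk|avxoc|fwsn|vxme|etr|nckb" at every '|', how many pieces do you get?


Input string: 'qwdgk|avxoc|fwsn|vxme|etr|nckb'
Delimiter: '|'
Split result: 'qwdgk', 'avxoc', 'fwsn', 'vxme', 'etr', 'nckb'
Number of parts: 6


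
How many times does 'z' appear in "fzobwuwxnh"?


Input string: 'fzobwuwxnh'
Target character: 'z'
Scan each position: s[1]='z'
Matches found at indices: 1
Total: 1


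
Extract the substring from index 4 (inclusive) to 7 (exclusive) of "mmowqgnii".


Input string: 'mmowqgnii'
Operation: slice [4:7]
Extract characters: s[4]='q', s[5]='g', s[6]='n'
Result: qgn


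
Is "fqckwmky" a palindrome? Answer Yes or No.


Input string: 'fqckwmky'
Reversed: 'ykmwkcqf'
Compare pairs: s[0]='f' vs s[7]='y' (mismatch), s[1]='q' vs s[6]='k' (mismatch), s[2]='c' vs s[5]='m' (mismatch), s[3]='k' vs s[4]='w' (mismatch)
Palindrome: No


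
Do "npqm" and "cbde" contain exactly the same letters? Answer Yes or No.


String 1: 'npqm' -> sorted: 'mnpq'
String 2: 'cbde' -> sorted: 'bcde'
Compare sorted forms: 'mnpq' != 'bcde'
Anagram: No


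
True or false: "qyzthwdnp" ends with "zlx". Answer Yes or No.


Input string: 'qyzthwdnp'
Suffix to check: 'zlx'
Last 3 characters of input: 'dnp'
Match: False
Result: No


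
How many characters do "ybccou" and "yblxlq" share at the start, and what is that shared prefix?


String 1: 'ybccou'
String 2: 'yblxlq'
Compare position by position:
pos 0: 'y' vs 'y' match
pos 1: 'b' vs 'b' match
pos 2: 'c' vs 'l' differ -> stop
Longest common prefix: "yb" (length 2)


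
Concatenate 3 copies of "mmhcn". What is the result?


Input string: 'mmhcn'
Operation: repeat 3 times
Concatenation: 'mmhcn' + 'mmhcn' + 'mmhcn'
Result: mmhcnmmhcnmmhcn


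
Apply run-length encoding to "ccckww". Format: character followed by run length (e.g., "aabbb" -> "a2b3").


Input: 'ccckww'
Operation: identify consecutive runs
Runs: 'ccc' -> c3, 'k' -> k1, 'ww' -> w2
Encoded: c3k1w2


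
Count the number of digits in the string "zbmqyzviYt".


Input string: 'zbmqyzviYt'
Operation: count digit characters (0-9)
Scan: 'z', 'b', 'm', 'q', 'y', 'z', 'v', 'i', 'Y', 't'
Digits found: 0
Result: 0


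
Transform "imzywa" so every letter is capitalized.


Input string: 'imzywa'
Operation: convert each letter to uppercase
Mapping: 'i'->'I', 'm'->'M', 'z'->'Z', 'y'->'Y', 'w'->'W', 'a'->'A'
Result: IMZYWA


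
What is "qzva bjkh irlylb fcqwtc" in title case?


Input string: 'qzva bjkh irlylb fcqwtc'
Operation: capitalize first letter of each word
Word transformations: 'qzva'->'Qzva', 'bjkh'->'Bjkh', 'irlylb'->'Irlylb', 'fcqwtc'->'Fcqwtc'
Result: Qzva Bjkh Irlylb Fcqwtc


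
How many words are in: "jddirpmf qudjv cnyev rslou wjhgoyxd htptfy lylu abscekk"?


Input string: 'jddirpmf qudjv cnyev rslou wjhgoyxd htptfy lylu abscekk'
Operation: split by spaces
Words found: 'jddirpmf', 'qudjv', 'cnyev', 'rslou', 'wjhgoyxd', 'htptfy', 'lylu', 'abscekk'
Word count: 8


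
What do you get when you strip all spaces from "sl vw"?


Input string: 'sl vw'
Operation: remove all spaces
Words: 'sl', 'vw'
Join without spaces: slvw


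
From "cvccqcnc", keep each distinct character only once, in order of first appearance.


Input: 'cvccqcnc'
Operation: keep first occurrence of each character
Scan: s[0]='c' new -> keep; s[1]='v' new -> keep; s[2]='c' seen -> skip; s[3]='c' seen -> skip; s[4]='q' new -> keep; s[5]='c' seen -> skip; s[6]='n' new -> keep; s[7]='c' seen -> skip
Result: cvqn


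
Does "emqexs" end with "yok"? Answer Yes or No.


Input string: 'emqexs'
Suffix to check: 'yok'
Last 3 characters of input: 'exs'
Match: False
Result: No


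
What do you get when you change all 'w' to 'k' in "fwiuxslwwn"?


Input string: 'fwiuxslwwn'
Operation: replace 'w' with 'k'
Positions of 'w': 1, 7, 8
After replacement: fkiuxslkkn


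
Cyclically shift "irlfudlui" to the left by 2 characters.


Input: 'irlfudlui', shift = 2
Operation: split at index 2 and swap parts
Front part s[0:2] = 'ir'
Back part s[2:] = 'lfudlui'
Rotated = back + front = 'lfudlui' + 'ir'
Result: lfudluiir


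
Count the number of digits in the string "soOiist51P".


Input string: 'soOiist51P'
Operation: count digit characters (0-9)
Scan: 's', 'o', 'O', 'i', 'i', 's', 't', '5'(digit), '1'(digit), 'P'
Digits found: 2
Result: 2


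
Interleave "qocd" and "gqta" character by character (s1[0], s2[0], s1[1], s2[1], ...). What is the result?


String 1: 'qocd'
String 2: 'gqta'
Operation: alternate characters
Pairs: 'q'+'g', 'o'+'q', 'c'+'t', 'd'+'a'
Result: qgoqctda


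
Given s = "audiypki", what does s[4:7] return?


Input string: 'audiypki'
Operation: slice [4:7]
Extract characters: s[4]='y', s[5]='p', s[6]='k'
Result: ypk


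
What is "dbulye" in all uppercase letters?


Input string: 'dbulye'
Operation: convert each letter to uppercase
Mapping: 'd'->'D', 'b'->'B', 'u'->'U', 'l'->'L', 'y'->'Y', 'e'->'E'
Result: DBULYE


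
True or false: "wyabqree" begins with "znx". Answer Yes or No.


Input string: 'wyabqree'
Prefix to check: 'znx'
First 3 characters of input: 'wya'
Match: False
Result: No


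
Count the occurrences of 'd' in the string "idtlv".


Input string: 'idtlv'
Target character: 'd'
Scan each position: s[1]='d'
Matches found at indices: 1
Total: 1


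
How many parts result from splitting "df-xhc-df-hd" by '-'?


Input string: 'df-xhc-df-hd'
Delimiter: '-'
Split result: 'df', 'xhc', 'df', 'hd'
Number of parts: 4


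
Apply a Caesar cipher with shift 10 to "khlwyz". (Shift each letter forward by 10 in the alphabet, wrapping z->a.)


Input: 'khlwyz', shift = 10
Operation: for each letter, (position + 10) mod 26
Mapping: 'k'(10+10=20)->'u', 'h'(7+10=17)->'r', 'l'(11+10=21)->'v', 'w'(22+10=32, 32 mod 26=6)->'g', 'y'(24+10=34, 34 mod 26=8)->'i', 'z'(25+10=35, 35 mod 26=9)->'j'
Result: urvgij


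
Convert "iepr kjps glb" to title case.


Input string: 'iepr kjps glb'
Operation: capitalize first letter of each word
Word transformations: 'iepr'->'Iepr', 'kjps'->'Kjps', 'glb'->'Glb'
Result: Iepr Kjps Glb


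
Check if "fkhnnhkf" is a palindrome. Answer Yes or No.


Input string: 'fkhnnhkf'
Reversed: 'fkhnnhkf'
Compare pairs: s[0]='f' vs s[7]='f' (match), s[1]='k' vs s[6]='k' (match), s[2]='h' vs s[5]='h' (match), s[3]='n' vs s[4]='n' (match)
Palindrome: Yes


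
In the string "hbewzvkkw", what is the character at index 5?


Input string: 'hbewzvkkw'
Operation: get character at index 5
Index mapping: s[0]='h', s[1]='b', s[2]='e', s[3]='w', s[4]='z', s[5]='v'
Result: 'v'


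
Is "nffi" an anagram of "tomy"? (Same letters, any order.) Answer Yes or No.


String 1: 'tomy' -> sorted: 'moty'
String 2: 'nffi' -> sorted: 'ffin'
Compare sorted forms: 'moty' != 'ffin'
Anagram: No


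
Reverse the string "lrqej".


Input string: 'lrqej'
Operation: reverse character order
Original order: 'l' -> 'r' -> 'q' -> 'e' -> 'j'
Reversed order: 'j' -> 'e' -> 'q' -> 'r' -> 'l'
Result: jeqrl


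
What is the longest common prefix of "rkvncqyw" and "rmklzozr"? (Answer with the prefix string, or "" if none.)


String 1: 'rkvncqyw'
String 2: 'rmklzozr'
Compare position by position:
pos 0: 'r' vs 'r' match
pos 1: 'k' vs 'm' differ -> stop
Longest common prefix: "r" (length 1)


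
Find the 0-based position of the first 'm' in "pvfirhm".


Input string: 'pvfirhm'
Target: 'm'
Scanning left to right: s[0]='p', s[1]='v', s[2]='f', s[3]='i', s[4]='r', s[5]='h', s[6]='m'
First match at index: 6


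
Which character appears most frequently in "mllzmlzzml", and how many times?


Input: 'mllzmlzzml'
Operation: tally each character
Counts: 'l':4, 'm':3, 'z':3
Maximum: 'l' appears 4 times


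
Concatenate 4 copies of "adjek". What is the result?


Input string: 'adjek'
Operation: repeat 4 times
Concatenation: 'adjek' + 'adjek' + 'adjek' + 'adjek'
Result: adjekadjekadjekadjek


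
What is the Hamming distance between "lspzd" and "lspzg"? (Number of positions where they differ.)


String 1: 'lspzd'
String 2: 'lspzg'
Compare each position: pos 0: 'l'=='l', pos 1: 's'=='s', pos 2: 'p'=='p', pos 3: 'z'=='z', pos 4: 'd'!='g'
Differing positions: 1
Hamming distance: 1


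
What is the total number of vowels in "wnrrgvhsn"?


Input string: 'wnrrgvhsn'
Operation: count vowels (a, e, i, o, u)
Scan: s[0]='w', s[1]='n', s[2]='r', s[3]='r', s[4]='g', s[5]='v', s[6]='h', s[7]='s', s[8]='n'
Vowels found: 0
Result: 0


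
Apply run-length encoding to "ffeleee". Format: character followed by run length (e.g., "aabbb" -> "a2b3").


Input: 'ffeleee'
Operation: identify consecutive runs
Runs: 'ff' -> f2, 'e' -> e1, 'l' -> l1, 'eee' -> e3
Encoded: f2e1l1e3


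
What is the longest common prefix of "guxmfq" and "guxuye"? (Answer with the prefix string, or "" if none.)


String 1: 'guxmfq'
String 2: 'guxuye'
Compare position by position:
pos 0: 'g' vs 'g' match
pos 1: 'u' vs 'u' match
pos 2: 'x' vs 'x' match
pos 3: 'm' vs 'u' differ -> stop
Longest common prefix: "gux" (length 3)


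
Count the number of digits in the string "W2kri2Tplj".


Input string: 'W2kri2Tplj'
Operation: count digit characters (0-9)
Scan: 'W', '2'(digit), 'k', 'r', 'i', '2'(digit), 'T', 'p', 'l', 'j'
Digits found: 2
Result: 2


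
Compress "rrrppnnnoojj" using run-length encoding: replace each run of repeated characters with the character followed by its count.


Input: 'rrrppnnnoojj'
Operation: identify consecutive runs
Runs: 'rrr' -> r3, 'pp' -> p2, 'nnn' -> n3, 'oo' -> o2, 'jj' -> j2
Encoded: r3p2n3o2j2


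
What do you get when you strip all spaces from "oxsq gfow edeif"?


Input string: 'oxsq gfow edeif'
Operation: remove all spaces
Words: 'oxsq', 'gfow', 'edeif'
Join without spaces: oxsqgfowedeif


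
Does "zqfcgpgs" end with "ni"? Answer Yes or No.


Input string: 'zqfcgpgs'
Suffix to check: 'ni'
Last 2 characters of input: 'gs'
Match: False
Result: No


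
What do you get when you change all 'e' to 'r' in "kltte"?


Input string: 'kltte'
Operation: replace 'e' with 'r'
Positions of 'e': 4
After replacement: klttr


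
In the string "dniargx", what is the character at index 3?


Input string: 'dniargx'
Operation: get character at index 3
Index mapping: s[0]='d', s[1]='n', s[2]='i', s[3]='a'
Result: 'a'


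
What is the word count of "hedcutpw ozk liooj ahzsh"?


Input string: 'hedcutpw ozk liooj ahzsh'
Operation: split by spaces
Words found: 'hedcutpw', 'ozk', 'liooj', 'ahzsh'
Word count: 4


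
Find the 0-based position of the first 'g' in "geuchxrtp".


Input string: 'geuchxrtp'
Target: 'g'
Scanning left to right: s[0]='g'
First match at index: 0


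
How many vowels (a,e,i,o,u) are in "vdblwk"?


Input string: 'vdblwk'
Operation: count vowels (a, e, i, o, u)
Scan: s[0]='v', s[1]='d', s[2]='b', s[3]='l', s[4]='w', s[5]='k'
Vowels found: 0
Result: 0


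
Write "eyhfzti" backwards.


Input string: 'eyhfzti'
Operation: reverse character order
Original order: 'e' -> 'y' -> 'h' -> 'f' -> 'z' -> 't' -> 'i'
Reversed order: 'i' -> 't' -> 'z' -> 'f' -> 'h' -> 'y' -> 'e'
Result: itzfhye


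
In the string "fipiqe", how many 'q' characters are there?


Input string: 'fipiqe'
Target character: 'q'
Scan each position: s[4]='q'
Matches found at indices: 4
Total: 1


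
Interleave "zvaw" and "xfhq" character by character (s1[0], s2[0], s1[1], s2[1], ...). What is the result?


String 1: 'zvaw'
String 2: 'xfhq'
Operation: alternate characters
Pairs: 'z'+'x', 'v'+'f', 'a'+'h', 'w'+'q'
Result: zxvfahwq


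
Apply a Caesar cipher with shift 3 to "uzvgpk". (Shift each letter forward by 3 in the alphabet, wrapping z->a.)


Input: 'uzvgpk', shift = 3
Operation: for each letter, (position + 3) mod 26
Mapping: 'u'(20+3=23)->'x', 'z'(25+3=28, 28 mod 26=2)->'c', 'v'(21+3=24)->'y', 'g'(6+3=9)->'j', 'p'(15+3=18)->'s', 'k'(10+3=13)->'n'
Result: xcyjsn


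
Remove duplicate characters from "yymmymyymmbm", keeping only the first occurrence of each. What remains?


Input: 'yymmymyymmbm'
Operation: keep first occurrence of each character
Scan: s[0]='y' new -> keep; s[1]='y' seen -> skip; s[2]='m' new -> keep; s[3]='m' seen -> skip; s[4]='y' seen -> skip; s[5]='m' seen -> skip; s[6]='y' seen -> skip; s[7]='y' seen -> skip; s[8]='m' seen -> skip; s[9]='m' seen -> skip; s[10]='b' new -> keep; s[11]='m' seen -> skip
Result: ymb


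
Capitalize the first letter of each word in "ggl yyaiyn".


Input string: 'ggl yyaiyn'
Operation: capitalize first letter of each word
Word transformations: 'ggl'->'Ggl', 'yyaiyn'->'Yyaiyn'
Result: Ggl Yyaiyn


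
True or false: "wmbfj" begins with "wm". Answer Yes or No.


Input string: 'wmbfj'
Prefix to check: 'wm'
First 2 characters of input: 'wm'
Match: True
Result: Yes


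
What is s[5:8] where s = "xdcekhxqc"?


Input string: 'xdcekhxqc'
Operation: slice [5:8]
Extract characters: s[5]='h', s[6]='x', s[7]='q'
Result: hxq


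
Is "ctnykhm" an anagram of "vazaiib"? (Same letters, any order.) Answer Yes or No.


String 1: 'vazaiib' -> sorted: 'aabiivz'
String 2: 'ctnykhm' -> sorted: 'chkmnty'
Compare sorted forms: 'aabiivz' != 'chkmnty'
Anagram: No


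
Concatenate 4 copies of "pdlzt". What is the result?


Input string: 'pdlzt'
Operation: repeat 4 times
Concatenation: 'pdlzt' + 'pdlzt' + 'pdlzt' + 'pdlzt'
Result: pdlztpdlztpdlztpdlzt
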